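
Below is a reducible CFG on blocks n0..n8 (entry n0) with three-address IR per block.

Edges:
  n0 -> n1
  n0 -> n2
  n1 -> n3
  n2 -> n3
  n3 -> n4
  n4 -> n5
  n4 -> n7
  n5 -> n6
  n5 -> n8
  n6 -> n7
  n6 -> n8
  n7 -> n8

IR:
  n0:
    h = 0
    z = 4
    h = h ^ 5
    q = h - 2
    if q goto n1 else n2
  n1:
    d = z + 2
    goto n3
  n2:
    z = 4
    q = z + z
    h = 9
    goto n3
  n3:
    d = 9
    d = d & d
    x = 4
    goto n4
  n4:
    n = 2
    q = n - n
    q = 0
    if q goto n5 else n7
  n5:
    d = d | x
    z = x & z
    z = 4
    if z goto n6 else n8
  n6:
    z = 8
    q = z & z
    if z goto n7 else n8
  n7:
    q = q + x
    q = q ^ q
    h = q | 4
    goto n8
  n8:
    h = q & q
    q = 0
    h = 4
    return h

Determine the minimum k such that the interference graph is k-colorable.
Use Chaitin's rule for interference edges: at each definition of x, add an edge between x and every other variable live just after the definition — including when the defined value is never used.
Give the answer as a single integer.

Per-block:
  n0: def={h,q,z} ue=∅
  n1: def={d} ue={z}
  n2: def={h,q,z} ue=∅
  n3: def={d,x} ue=∅
  n4: def={n,q} ue=∅
  n5: def={d,z} ue={d,x,z}
  n6: def={q,z} ue=∅
  n7: def={h,q} ue={q,x}
  n8: def={h,q} ue={q}

Live sets:
  n0 li=∅ lo={z}
  n1 li={z} lo={z}
  n2 li=∅ lo={z}
  n3 li={z} lo={d,x,z}
  n4 li={d,x,z} lo={d,q,x,z}
  n5 li={d,q,x,z} lo={q,x}
  n6 li={x} lo={q,x}
  n7 li={q,x} lo={q}
  n8 li={q} lo=∅

Interference:
  d↔{n,q,x,z}
  h↔{q,z}
  n↔{d,x,z}
  q↔{d,h,x,z}
  x↔{d,n,q,z}
  z↔{d,h,n,q,x}

Chromatic number:
  {d,n,x,z} pairwise interfere (4-clique) ⇒ χ ≥ 4
  4-colouring: R0={z}  R1={d,h}  R2={n,q}  R3={x}
  χ = 4

Answer: 4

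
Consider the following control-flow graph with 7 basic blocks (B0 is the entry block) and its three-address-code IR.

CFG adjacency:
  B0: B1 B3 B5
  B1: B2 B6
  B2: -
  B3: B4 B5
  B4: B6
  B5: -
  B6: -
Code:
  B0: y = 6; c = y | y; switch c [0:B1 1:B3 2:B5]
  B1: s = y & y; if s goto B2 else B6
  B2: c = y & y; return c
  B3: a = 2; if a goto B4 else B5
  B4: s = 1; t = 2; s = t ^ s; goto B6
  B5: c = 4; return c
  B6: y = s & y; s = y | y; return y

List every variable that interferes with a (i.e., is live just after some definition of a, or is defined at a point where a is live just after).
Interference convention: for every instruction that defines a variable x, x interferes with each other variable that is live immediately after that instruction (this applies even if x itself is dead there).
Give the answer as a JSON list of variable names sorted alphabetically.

def/use:
  B0: def={c,y} ue=∅
  B1: def={s} ue={y}
  B2: def={c} ue={y}
  B3: def={a} ue=∅
  B4: def={s,t} ue=∅
  B5: def={c} ue=∅
  B6: def={s,y} ue={s,y}

Liveness:
  B0: in=∅ out={y}
  B1: in={y} out={s,y}
  B2: in={y} out=∅
  B3: in={y} out={y}
  B4: in={y} out={s,y}
  B5: in=∅ out=∅
  B6: in={s,y} out=∅

Interfere edges:
  a: {y}
  c: {y}
  s: {t,y}
  t: {s,y}
  y: {a,c,s,t}

N(a) = ["y"]

Answer: ["y"]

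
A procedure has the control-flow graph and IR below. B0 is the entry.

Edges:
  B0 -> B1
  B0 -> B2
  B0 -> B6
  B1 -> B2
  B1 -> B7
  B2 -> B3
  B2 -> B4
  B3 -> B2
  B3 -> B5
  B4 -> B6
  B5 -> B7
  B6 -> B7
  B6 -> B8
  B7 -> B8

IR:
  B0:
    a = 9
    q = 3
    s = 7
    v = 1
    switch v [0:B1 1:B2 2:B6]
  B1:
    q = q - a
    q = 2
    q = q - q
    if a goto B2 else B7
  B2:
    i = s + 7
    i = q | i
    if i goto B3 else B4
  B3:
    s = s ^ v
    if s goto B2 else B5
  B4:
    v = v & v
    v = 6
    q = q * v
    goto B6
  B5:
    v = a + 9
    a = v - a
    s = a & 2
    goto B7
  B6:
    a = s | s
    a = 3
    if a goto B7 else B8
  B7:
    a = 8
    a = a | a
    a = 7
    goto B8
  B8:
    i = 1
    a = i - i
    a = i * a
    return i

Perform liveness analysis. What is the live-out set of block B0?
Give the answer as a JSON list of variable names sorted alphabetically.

Answer: ["a", "q", "s", "v"]

Derivation:
Block summaries:
  B0 def {a,q,s,v} use ∅
  B1 def {q} use {a,q}
  B2 def {i} use {q,s}
  B3 def {s} use {s,v}
  B4 def {q,v} use {q,v}
  B5 def {a,s,v} use {a}
  B6 def {a} use {s}
  B7 def {a} use ∅
  B8 def {a,i} use ∅

Liveness:
  B0 li=∅ lo={a,q,s,v}
  B1 li={a,q,s,v} lo={a,q,s,v}
  B2 li={a,q,s,v} lo={a,q,s,v}
  B3 li={a,q,s,v} lo={a,q,s,v}
  B4 li={q,s,v} lo={s}
  B5 li={a} lo=∅
  B6 li={s} lo=∅
  B7 li=∅ lo=∅
  B8 li=∅ lo=∅

live-out(B0) = ["a", "q", "s", "v"]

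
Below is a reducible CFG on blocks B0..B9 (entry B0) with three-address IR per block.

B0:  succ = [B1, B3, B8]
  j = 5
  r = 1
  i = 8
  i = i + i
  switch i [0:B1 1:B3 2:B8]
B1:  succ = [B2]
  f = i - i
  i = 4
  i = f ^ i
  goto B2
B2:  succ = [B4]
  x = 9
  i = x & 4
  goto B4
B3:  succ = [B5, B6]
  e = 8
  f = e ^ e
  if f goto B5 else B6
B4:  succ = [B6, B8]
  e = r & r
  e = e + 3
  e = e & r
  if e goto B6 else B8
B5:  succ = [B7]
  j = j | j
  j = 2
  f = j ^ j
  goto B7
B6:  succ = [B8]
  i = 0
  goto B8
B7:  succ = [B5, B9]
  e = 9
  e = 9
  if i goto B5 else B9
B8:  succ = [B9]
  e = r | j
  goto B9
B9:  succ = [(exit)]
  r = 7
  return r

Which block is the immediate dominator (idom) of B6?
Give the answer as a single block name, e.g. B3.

Answer: B0

Working:
idom tree: B1←B0 B2←B1 B3←B0 B4←B2 B5←B3 B6←B0 B7←B5 B8←B0 B9←B0
Join-block Dom:
  B5: preds {B3,B7}: {B0,B3} ∩ {B0,B3,B5,B7} = {B0,B3}; idom=B3
  B6: preds {B3,B4}: {B0,B3} ∩ {B0,B1,B2,B4} = {B0}; idom=B0
  B8: preds {B0,B4,B6}: {B0} ∩ {B0,B1,B2,B4} ∩ {B0,B6} = {B0}; idom=B0
  B9: preds {B7,B8}: {B0,B3,B5,B7} ∩ {B0,B8} = {B0}; idom=B0

idom(B6) = B0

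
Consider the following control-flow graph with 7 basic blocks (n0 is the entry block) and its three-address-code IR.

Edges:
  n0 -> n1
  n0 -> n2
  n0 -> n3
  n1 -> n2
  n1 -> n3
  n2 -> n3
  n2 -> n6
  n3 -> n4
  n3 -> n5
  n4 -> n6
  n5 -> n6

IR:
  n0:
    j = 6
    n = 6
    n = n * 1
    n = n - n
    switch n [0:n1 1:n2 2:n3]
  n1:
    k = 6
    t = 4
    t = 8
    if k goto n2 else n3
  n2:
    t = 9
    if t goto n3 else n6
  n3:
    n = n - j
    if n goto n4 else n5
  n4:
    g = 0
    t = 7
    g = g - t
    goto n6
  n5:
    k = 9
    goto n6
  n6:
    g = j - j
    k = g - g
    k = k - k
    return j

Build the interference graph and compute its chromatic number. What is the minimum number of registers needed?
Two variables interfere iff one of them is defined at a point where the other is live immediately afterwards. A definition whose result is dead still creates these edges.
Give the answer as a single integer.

Answer: 4

Working:
Block summaries:
  n0: def={j,n} ue=∅
  n1: def={k,t} ue=∅
  n2: def={t} ue=∅
  n3: def={n} ue={j,n}
  n4: def={g,t} ue=∅
  n5: def={k} ue=∅
  n6: def={g,k} ue={j}

Liveness:
  n0: in=∅ out={j,n}
  n1: in={j,n} out={j,n}
  n2: in={j,n} out={j,n}
  n3: in={j,n} out={j}
  n4: in={j} out={j}
  n5: in={j} out={j}
  n6: in={j} out=∅

Interference:
  g: {j,t}
  j: {g,k,n,t}
  k: {j,n,t}
  n: {j,k,t}
  t: {g,j,k,n}

Registers:
  {j,k,n,t} pairwise interfere (4-clique) ⇒ χ ≥ 4
  assign g→r2 j→r0 k→r2 n→r3 t→r1 — no edge inside a register ⇒ χ ≤ 4
  χ = 4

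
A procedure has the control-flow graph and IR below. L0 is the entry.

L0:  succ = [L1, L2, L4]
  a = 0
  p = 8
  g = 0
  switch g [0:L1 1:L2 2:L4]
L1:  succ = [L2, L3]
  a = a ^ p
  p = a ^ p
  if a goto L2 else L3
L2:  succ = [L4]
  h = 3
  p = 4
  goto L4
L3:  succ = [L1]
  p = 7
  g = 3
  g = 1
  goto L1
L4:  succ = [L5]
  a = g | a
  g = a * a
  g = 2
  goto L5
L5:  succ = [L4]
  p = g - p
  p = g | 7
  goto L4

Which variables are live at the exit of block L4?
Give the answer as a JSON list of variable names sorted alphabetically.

Answer: ["a", "g", "p"]

Analysis:
Per-block:
  L0 def {a,g,p} use ∅
  L1 def {a,p} use {a,p}
  L2 def {h,p} use ∅
  L3 def {g,p} use ∅
  L4 def {a,g} use {a,g}
  L5 def {p} use {g,p}

Liveness:
  live L0: ∅→{a,g,p}
  live L1: {a,g,p}→{a,g}
  live L2: {a,g}→{a,g,p}
  live L3: {a}→{a,g,p}
  live L4: {a,g,p}→{a,g,p}
  live L5: {a,g,p}→{a,g,p}

live-out(L4) = ["a", "g", "p"]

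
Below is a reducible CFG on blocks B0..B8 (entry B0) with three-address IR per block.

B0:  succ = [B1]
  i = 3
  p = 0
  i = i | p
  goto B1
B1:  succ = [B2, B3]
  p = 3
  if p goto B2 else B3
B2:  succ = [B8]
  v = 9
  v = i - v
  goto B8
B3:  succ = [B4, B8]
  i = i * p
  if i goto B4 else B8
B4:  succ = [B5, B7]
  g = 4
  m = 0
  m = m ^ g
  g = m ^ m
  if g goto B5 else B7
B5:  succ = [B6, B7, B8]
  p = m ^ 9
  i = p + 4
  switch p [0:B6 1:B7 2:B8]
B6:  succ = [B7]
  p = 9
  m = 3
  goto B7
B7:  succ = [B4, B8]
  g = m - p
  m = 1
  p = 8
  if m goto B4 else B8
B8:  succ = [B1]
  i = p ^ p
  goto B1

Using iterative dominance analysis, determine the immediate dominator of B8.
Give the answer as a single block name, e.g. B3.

idom tree: B1←B0 B2←B1 B3←B1 B4←B3 B5←B4 B6←B5 B7←B4 B8←B1
Dom∩ at merges:
  B1: preds {B0,B8}: {B0} ∩ {B0,B1,B8} = {B0}; idom=B0
  B4: preds {B3,B7}: {B0,B1,B3} ∩ {B0,B1,B3,B4,B7} = {B0,B1,B3}; idom=B3
  B7: preds {B4,B5,B6}: {B0,B1,B3,B4} ∩ {B0,B1,B3,B4,B5} ∩ {B0,B1,B3,B4,B5,B6} = {B0,B1,B3,B4}; idom=B4
  B8: preds {B2,B3,B5,B7}: {B0,B1,B2} ∩ {B0,B1,B3} ∩ {B0,B1,B3,B4,B5} ∩ {B0,B1,B3,B4,B7} = {B0,B1}; idom=B1

idom(B8) = B1

Answer: B1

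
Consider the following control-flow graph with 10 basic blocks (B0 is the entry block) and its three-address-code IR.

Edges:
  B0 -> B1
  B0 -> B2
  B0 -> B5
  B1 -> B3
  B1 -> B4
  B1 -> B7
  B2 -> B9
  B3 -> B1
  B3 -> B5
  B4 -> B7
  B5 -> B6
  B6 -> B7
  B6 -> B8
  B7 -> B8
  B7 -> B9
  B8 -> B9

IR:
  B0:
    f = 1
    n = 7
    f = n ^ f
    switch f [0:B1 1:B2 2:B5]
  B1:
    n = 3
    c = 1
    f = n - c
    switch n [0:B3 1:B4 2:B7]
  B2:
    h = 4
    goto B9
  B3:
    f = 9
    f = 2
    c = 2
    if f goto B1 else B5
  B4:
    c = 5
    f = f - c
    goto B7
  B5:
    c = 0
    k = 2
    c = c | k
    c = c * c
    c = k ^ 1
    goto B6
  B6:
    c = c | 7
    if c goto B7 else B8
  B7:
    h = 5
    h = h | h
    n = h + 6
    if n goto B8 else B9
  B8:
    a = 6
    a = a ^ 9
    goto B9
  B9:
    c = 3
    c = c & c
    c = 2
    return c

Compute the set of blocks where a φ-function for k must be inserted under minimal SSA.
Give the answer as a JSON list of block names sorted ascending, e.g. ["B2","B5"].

Answer: ["B7", "B8", "B9"]

Derivation:
idom tree: B1←B0 B2←B0 B3←B1 B4←B1 B5←B0 B6←B5 B7←B0 B8←B0 B9←B0
Dom∩ at merges:
  B1: preds {B0,B3}: {B0} ∩ {B0,B1,B3} = {B0}; idom=B0
  B5: preds {B0,B3}: {B0} ∩ {B0,B1,B3} = {B0}; idom=B0
  B7: preds {B1,B4,B6}: {B0,B1} ∩ {B0,B1,B4} ∩ {B0,B5,B6} = {B0}; idom=B0
  B8: preds {B6,B7}: {B0,B5,B6} ∩ {B0,B7} = {B0}; idom=B0
  B9: preds {B2,B7,B8}: {B0,B2} ∩ {B0,B7} ∩ {B0,B8} = {B0}; idom=B0

DF derivation:
  B1←B0: walk · to B0
  B1←B3: walk B3→B1 to B0
  B5←B0: walk · to B0
  B5←B3: walk B3→B1 to B0
  B7←B1: walk B1 to B0
  B7←B4: walk B4→B1 to B0
  B7←B6: walk B6→B5 to B0
  B8←B6: walk B6→B5 to B0
  B8←B7: walk B7 to B0
  B9←B2: walk B2 to B0
  B9←B7: walk B7 to B0
  B9←B8: walk B8 to B0
  B0 → ∅
  B1 → {B1,B5,B7}
  B2 → {B9}
  B3 → {B1,B5}
  B4 → {B7}
  B5 → {B7,B8}
  B6 → {B7,B8}
  B7 → {B8,B9}
  B8 → {B9}
  B9 → ∅

φ for k: defs {B5}
  DF⁺ = {B7,B8,B9}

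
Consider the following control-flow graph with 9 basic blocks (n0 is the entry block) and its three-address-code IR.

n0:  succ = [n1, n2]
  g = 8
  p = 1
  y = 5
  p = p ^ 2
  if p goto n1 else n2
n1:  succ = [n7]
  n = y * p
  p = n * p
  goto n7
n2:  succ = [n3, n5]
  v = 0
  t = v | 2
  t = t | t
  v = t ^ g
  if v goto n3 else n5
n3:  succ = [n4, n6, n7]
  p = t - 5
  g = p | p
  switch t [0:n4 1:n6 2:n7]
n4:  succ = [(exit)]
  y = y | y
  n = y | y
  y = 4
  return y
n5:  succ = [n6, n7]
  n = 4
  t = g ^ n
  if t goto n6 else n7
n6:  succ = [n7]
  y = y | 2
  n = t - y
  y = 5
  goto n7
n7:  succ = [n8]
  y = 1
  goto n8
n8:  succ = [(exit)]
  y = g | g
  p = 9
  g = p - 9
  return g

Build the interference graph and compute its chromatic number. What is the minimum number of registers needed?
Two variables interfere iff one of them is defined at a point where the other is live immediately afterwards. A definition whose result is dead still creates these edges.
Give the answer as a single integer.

Block summaries:
  n0 def {g,p,y} use ∅
  n1 def {n,p} use {p,y}
  n2 def {t,v} use {g}
  n3 def {g,p} use {t}
  n4 def {n,y} use {y}
  n5 def {n,t} use {g}
  n6 def {n,y} use {t,y}
  n7 def {y} use ∅
  n8 def {g,p,y} use {g}

Backward fixpoint:
  live n0: ∅→{g,p,y}
  live n1: {g,p,y}→{g}
  live n2: {g,y}→{g,t,y}
  live n3: {t,y}→{g,t,y}
  live n4: {y}→∅
  live n5: {g,y}→{g,t,y}
  live n6: {g,t,y}→{g}
  live n7: {g}→{g}
  live n8: {g}→∅

Conflict graph:
  g — {n,p,t,v,y}
  n — {g,p,y}
  p — {g,n,t,y}
  t — {g,p,v,y}
  v — {g,t,y}
  y — {g,n,p,t,v}

Chromatic number:
  clique {g,n,p,y} ⇒ need ≥ 4
  4-colouring: R0={g}  R1={y}  R2={p,v}  R3={n,t}
  χ = 4

Answer: 4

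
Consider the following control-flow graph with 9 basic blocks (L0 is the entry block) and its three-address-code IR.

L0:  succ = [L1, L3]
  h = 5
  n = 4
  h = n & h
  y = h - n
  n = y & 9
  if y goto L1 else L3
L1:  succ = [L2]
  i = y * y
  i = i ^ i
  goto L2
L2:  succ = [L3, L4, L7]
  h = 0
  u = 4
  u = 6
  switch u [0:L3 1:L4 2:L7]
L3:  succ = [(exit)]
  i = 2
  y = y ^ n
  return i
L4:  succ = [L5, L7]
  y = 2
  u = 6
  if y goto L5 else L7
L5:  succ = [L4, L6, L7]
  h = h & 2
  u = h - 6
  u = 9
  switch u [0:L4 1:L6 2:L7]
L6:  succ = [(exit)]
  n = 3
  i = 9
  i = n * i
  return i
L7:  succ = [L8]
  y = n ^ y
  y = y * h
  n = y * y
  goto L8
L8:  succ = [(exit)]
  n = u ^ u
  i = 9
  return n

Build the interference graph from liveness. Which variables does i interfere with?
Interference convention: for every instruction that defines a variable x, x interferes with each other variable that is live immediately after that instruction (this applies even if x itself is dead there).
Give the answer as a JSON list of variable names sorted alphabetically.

Block summaries:
  L0 def {h,n,y} use ∅
  L1 def {i} use {y}
  L2 def {h,u} use ∅
  L3 def {i,y} use {n,y}
  L4 def {u,y} use ∅
  L5 def {h,u} use {h}
  L6 def {i,n} use ∅
  L7 def {n,y} use {h,n,y}
  L8 def {i,n} use {u}

Live sets:
  L0: in=∅ out={n,y}
  L1: in={n,y} out={n,y}
  L2: in={n,y} out={h,n,u,y}
  L3: in={n,y} out=∅
  L4: in={h,n} out={h,n,u,y}
  L5: in={h,n,y} out={h,n,u,y}
  L6: in=∅ out=∅
  L7: in={h,n,u,y} out={u}
  L8: in={u} out=∅

Interference:
  h: {n,u,y}
  i: {n,y}
  n: {h,i,u,y}
  u: {h,n,y}
  y: {h,i,n,u}

N(i) = ["n", "y"]

Answer: ["n", "y"]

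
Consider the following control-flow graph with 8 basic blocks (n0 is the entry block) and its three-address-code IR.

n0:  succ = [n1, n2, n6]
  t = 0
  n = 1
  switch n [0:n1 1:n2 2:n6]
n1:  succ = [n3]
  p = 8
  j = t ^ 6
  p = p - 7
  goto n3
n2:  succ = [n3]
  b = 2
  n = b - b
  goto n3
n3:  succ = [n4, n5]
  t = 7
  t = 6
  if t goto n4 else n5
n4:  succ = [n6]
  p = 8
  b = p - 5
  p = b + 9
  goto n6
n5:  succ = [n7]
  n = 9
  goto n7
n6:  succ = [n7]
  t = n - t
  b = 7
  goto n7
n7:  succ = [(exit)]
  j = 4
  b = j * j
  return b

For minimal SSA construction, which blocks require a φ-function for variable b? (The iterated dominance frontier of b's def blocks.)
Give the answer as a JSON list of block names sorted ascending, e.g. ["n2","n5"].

idom tree: n1←n0 n2←n0 n3←n0 n4←n3 n5←n3 n6←n0 n7←n0
Dom at joins:
  n3: preds {n1,n2}: {n0,n1} ∩ {n0,n2} = {n0}; idom=n0
  n6: preds {n0,n4}: {n0} ∩ {n0,n3,n4} = {n0}; idom=n0
  n7: preds {n5,n6}: {n0,n3,n5} ∩ {n0,n6} = {n0}; idom=n0

DF walk-up:
  join n3 pred n1: n1 stop@n0
  join n3 pred n2: n2 stop@n0
  join n6 pred n0: · stop@n0
  join n6 pred n4: n4→n3 stop@n0
  join n7 pred n5: n5→n3 stop@n0
  join n7 pred n6: n6 stop@n0
  n0 → ∅
  n1 → {n3}
  n2 → {n3}
  n3 → {n6,n7}
  n4 → {n6}
  n5 → {n7}
  n6 → {n7}
  n7 → ∅

φ for b: defs {n2,n4,n6,n7}
  DF⁺ = {n3,n6,n7}

Answer: ["n3", "n6", "n7"]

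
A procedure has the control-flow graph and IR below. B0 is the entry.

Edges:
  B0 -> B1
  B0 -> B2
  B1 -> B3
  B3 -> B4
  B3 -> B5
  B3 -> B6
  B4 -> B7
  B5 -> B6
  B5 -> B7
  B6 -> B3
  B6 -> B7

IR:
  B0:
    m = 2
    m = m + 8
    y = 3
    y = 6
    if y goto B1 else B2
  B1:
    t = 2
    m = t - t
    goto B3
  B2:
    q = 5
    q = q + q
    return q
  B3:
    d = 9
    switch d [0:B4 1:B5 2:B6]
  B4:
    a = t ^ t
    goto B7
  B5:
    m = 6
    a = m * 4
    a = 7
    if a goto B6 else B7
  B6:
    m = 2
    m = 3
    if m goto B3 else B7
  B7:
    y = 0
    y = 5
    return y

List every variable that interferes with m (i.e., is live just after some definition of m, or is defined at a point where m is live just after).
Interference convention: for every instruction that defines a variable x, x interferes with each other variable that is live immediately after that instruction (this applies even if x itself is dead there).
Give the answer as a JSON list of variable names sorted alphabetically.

Answer: ["t"]

Derivation:
Per-block:
  B0 def {m,y} use ∅
  B1 def {m,t} use ∅
  B2 def {q} use ∅
  B3 def {d} use ∅
  B4 def {a} use {t}
  B5 def {a,m} use ∅
  B6 def {m} use ∅
  B7 def {y} use ∅

Live sets:
  B0 li=∅ lo=∅
  B1 li=∅ lo={t}
  B2 li=∅ lo=∅
  B3 li={t} lo={t}
  B4 li={t} lo=∅
  B5 li={t} lo={t}
  B6 li={t} lo={t}
  B7 li=∅ lo=∅

Interfere edges:
  a↔{t}
  d↔{t}
  m↔{t}
  q↔∅
  t↔{a,d,m}
  y↔∅

N(m) = ["t"]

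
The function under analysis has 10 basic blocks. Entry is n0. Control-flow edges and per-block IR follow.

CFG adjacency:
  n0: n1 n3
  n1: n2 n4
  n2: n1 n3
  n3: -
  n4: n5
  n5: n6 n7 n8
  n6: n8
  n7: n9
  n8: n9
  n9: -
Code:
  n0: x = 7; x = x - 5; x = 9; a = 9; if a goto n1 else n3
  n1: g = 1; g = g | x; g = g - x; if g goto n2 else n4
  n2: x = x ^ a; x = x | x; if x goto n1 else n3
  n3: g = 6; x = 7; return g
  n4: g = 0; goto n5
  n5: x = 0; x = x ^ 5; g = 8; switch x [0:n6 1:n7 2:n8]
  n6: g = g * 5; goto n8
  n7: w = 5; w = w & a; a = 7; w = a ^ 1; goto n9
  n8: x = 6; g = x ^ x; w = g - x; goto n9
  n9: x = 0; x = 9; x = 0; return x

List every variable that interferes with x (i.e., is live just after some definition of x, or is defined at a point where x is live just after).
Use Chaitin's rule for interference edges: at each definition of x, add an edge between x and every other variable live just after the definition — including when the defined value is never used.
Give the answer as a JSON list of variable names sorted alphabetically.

Answer: ["a", "g"]

Working:
def/use:
  n0 def {a,x} use ∅
  n1 def {g} use {x}
  n2 def {x} use {a,x}
  n3 def {g,x} use ∅
  n4 def {g} use ∅
  n5 def {g,x} use ∅
  n6 def {g} use {g}
  n7 def {a,w} use {a}
  n8 def {g,w,x} use ∅
  n9 def {x} use ∅

Liveness:
  n0 li=∅ lo={a,x}
  n1 li={a,x} lo={a,x}
  n2 li={a,x} lo={a,x}
  n3 li=∅ lo=∅
  n4 li={a} lo={a}
  n5 li={a} lo={a,g}
  n6 li={g} lo=∅
  n7 li={a} lo=∅
  n8 li=∅ lo=∅
  n9 li=∅ lo=∅

Conflict graph:
  a: {g,w,x}
  g: {a,x}
  w: {a}
  x: {a,g}

N(x) = ["a", "g"]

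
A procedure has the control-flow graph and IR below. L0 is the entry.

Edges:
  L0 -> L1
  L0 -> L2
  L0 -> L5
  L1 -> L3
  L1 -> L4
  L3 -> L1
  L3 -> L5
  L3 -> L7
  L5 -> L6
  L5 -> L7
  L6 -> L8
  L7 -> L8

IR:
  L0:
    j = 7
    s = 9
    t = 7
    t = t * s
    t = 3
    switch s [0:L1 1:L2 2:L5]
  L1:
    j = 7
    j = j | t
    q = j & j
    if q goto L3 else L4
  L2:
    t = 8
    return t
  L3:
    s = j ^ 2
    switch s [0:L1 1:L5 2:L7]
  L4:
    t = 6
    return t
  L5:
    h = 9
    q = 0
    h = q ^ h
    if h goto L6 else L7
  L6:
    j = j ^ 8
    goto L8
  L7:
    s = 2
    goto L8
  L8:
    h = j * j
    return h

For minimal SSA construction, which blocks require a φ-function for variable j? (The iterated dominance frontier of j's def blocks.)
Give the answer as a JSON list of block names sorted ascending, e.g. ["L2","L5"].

Answer: ["L1", "L5", "L7", "L8"]

Derivation:
idom tree: L1←L0 L2←L0 L3←L1 L4←L1 L5←L0 L6←L5 L7←L0 L8←L0
Dom at joins:
  L1: preds {L0,L3}: {L0} ∩ {L0,L1,L3} = {L0}; idom=L0
  L5: preds {L0,L3}: {L0} ∩ {L0,L1,L3} = {L0}; idom=L0
  L7: preds {L3,L5}: {L0,L1,L3} ∩ {L0,L5} = {L0}; idom=L0
  L8: preds {L6,L7}: {L0,L5,L6} ∩ {L0,L7} = {L0}; idom=L0

DF derivation:
  join L1 pred L0: · stop@L0
  join L1 pred L3: L3→L1 stop@L0
  join L5 pred L0: · stop@L0
  join L5 pred L3: L3→L1 stop@L0
  join L7 pred L3: L3→L1 stop@L0
  join L7 pred L5: L5 stop@L0
  join L8 pred L6: L6→L5 stop@L0
  join L8 pred L7: L7 stop@L0
  DF(L0)=∅
  DF(L1)={L1,L5,L7}
  DF(L2)=∅
  DF(L3)={L1,L5,L7}
  DF(L4)=∅
  DF(L5)={L7,L8}
  DF(L6)={L8}
  DF(L7)={L8}
  DF(L8)=∅

φ for j: defs {L0,L1,L6}
  DF⁺ = {L1,L5,L7,L8}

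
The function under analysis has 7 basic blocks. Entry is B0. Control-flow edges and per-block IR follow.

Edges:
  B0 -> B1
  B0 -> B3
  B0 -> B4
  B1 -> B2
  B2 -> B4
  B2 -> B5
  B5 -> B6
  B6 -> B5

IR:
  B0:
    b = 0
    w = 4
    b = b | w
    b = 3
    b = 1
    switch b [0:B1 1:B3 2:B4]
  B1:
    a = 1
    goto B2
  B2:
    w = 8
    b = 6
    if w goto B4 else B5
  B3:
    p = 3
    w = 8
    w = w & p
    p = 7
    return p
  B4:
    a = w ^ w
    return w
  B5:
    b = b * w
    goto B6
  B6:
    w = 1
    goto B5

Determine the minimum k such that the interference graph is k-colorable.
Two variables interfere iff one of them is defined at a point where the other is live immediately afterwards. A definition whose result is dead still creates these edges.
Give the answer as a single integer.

Per-block:
  B0 def {b,w} use ∅
  B1 def {a} use ∅
  B2 def {b,w} use ∅
  B3 def {p,w} use ∅
  B4 def {a} use {w}
  B5 def {b} use {b,w}
  B6 def {w} use ∅

Live sets:
  B0: in=∅ out={w}
  B1: in=∅ out=∅
  B2: in=∅ out={b,w}
  B3: in=∅ out=∅
  B4: in={w} out=∅
  B5: in={b,w} out={b}
  B6: in={b} out={b,w}

Interfere edges:
  a: {w}
  b: {w}
  p: {w}
  w: {a,b,p}

Colouring:
  lower bound: {a,w} mutually conflict ⇒ χ ≥ 2
  2-colouring: R0={w}  R1={a,b,p}
  χ = 2

Answer: 2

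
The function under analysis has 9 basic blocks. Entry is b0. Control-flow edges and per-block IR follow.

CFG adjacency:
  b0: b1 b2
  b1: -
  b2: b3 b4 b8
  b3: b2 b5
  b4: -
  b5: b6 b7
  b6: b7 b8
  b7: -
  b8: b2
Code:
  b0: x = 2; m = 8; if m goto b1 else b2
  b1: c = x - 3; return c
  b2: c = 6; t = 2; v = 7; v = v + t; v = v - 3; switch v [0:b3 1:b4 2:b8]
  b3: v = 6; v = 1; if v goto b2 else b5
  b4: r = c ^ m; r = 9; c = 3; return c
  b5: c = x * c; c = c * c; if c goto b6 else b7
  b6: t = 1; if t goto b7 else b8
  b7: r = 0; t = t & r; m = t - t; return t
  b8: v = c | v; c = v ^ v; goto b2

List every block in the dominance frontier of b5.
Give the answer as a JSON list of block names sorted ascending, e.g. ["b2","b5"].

Answer: ["b8"]

Analysis:
idom tree: b1←b0 b2←b0 b3←b2 b4←b2 b5←b3 b6←b5 b7←b5 b8←b2
Dom at joins:
  b2: preds {b0,b3,b8}: {b0} ∩ {b0,b2,b3} ∩ {b0,b2,b8} = {b0}; idom=b0
  b7: preds {b5,b6}: {b0,b2,b3,b5} ∩ {b0,b2,b3,b5,b6} = {b0,b2,b3,b5}; idom=b5
  b8: preds {b2,b6}: {b0,b2} ∩ {b0,b2,b3,b5,b6} = {b0,b2}; idom=b2

DF walk-up:
  join b2 pred b0: · stop@b0
  join b2 pred b3: b3→b2 stop@b0
  join b2 pred b8: b8→b2 stop@b0
  join b7 pred b5: · stop@b5
  join b7 pred b6: b6 stop@b5
  join b8 pred b2: · stop@b2
  join b8 pred b6: b6→b5→b3 stop@b2
  DF(b0)=∅
  DF(b1)=∅
  DF(b2)={b2}
  DF(b3)={b2,b8}
  DF(b4)=∅
  DF(b5)={b8}
  DF(b6)={b7,b8}
  DF(b7)=∅
  DF(b8)={b2}

DF(b5) = ["b8"]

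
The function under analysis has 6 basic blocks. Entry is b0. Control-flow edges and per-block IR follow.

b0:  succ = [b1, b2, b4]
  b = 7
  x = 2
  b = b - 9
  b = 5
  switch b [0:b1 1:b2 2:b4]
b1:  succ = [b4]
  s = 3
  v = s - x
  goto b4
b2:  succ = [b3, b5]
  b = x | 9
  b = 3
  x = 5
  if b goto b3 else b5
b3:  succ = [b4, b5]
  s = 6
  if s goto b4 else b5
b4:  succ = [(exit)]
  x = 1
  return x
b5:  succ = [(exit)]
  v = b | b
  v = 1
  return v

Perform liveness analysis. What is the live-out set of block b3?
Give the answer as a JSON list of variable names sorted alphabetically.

Per-block:
  b0: def={b,x} ue=∅
  b1: def={s,v} ue={x}
  b2: def={b,x} ue={x}
  b3: def={s} ue=∅
  b4: def={x} ue=∅
  b5: def={v} ue={b}

Backward fixpoint:
  b0 li=∅ lo={x}
  b1 li={x} lo=∅
  b2 li={x} lo={b}
  b3 li={b} lo={b}
  b4 li=∅ lo=∅
  b5 li={b} lo=∅

live-out(b3) = ["b"]

Answer: ["b"]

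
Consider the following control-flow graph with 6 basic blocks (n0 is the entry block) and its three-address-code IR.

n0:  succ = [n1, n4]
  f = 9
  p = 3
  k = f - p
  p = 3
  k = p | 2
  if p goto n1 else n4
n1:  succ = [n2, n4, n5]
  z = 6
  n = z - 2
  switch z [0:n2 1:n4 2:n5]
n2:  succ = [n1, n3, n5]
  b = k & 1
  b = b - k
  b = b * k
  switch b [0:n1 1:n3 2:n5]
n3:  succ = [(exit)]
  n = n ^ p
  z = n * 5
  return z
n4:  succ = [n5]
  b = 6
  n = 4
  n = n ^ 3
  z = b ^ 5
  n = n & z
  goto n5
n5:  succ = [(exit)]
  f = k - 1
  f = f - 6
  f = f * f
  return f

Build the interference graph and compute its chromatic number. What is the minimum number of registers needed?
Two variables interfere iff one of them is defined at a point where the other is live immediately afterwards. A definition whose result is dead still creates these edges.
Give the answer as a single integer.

Block summaries:
  n0: def={f,k,p} ue=∅
  n1: def={n,z} ue=∅
  n2: def={b} ue={k}
  n3: def={n,z} ue={n,p}
  n4: def={b,n,z} ue=∅
  n5: def={f} ue={k}

Live sets:
  live n0: ∅→{k,p}
  live n1: {k,p}→{k,n,p}
  live n2: {k,n,p}→{k,n,p}
  live n3: {n,p}→∅
  live n4: {k}→{k}
  live n5: {k}→∅

Interfere edges:
  b↔{k,n,p}
  f↔{p}
  k↔{b,n,p,z}
  n↔{b,k,p,z}
  p↔{b,f,k,n,z}
  z↔{k,n,p}

Registers:
  {b,k,n,p} pairwise interfere (4-clique) ⇒ χ ≥ 4
  4-colouring: R0={p}  R1={f,k}  R2={n}  R3={b,z}
  χ = 4

Answer: 4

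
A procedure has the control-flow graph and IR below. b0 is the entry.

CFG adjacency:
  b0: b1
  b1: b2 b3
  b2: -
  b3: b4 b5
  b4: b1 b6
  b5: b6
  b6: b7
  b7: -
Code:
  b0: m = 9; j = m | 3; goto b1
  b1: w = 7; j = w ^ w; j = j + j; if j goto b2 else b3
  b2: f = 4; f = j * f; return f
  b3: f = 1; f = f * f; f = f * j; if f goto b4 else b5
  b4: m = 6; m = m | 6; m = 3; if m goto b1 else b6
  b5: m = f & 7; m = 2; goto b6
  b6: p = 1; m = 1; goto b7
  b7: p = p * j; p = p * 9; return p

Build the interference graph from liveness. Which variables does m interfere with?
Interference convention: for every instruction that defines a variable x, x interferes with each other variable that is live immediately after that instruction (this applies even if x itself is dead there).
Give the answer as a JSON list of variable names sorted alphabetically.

Block summaries:
  b0: def={j,m} ue=∅
  b1: def={j,w} ue=∅
  b2: def={f} ue={j}
  b3: def={f} ue={j}
  b4: def={m} ue=∅
  b5: def={m} ue={f}
  b6: def={m,p} ue=∅
  b7: def={p} ue={j,p}

Liveness:
  b0 li=∅ lo=∅
  b1 li=∅ lo={j}
  b2 li={j} lo=∅
  b3 li={j} lo={f,j}
  b4 li={j} lo={j}
  b5 li={f,j} lo={j}
  b6 li={j} lo={j,p}
  b7 li={j,p} lo=∅

Interference:
  f — {j}
  j — {f,m,p}
  m — {j,p}
  p — {j,m}
  w — ∅

N(m) = ["j", "p"]

Answer: ["j", "p"]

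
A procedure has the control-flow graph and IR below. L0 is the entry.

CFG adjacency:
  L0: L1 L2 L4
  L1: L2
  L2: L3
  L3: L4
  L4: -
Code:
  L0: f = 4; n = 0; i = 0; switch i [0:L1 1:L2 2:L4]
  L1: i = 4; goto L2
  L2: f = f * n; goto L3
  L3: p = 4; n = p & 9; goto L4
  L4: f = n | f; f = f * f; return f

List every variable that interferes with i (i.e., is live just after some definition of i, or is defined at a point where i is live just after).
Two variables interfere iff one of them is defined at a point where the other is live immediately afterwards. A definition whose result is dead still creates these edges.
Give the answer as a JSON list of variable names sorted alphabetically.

Answer: ["f", "n"]

Analysis:
Block summaries:
  L0 def {f,i,n} use ∅
  L1 def {i} use ∅
  L2 def {f} use {f,n}
  L3 def {n,p} use ∅
  L4 def {f} use {f,n}

Live sets:
  live L0: ∅→{f,n}
  live L1: {f,n}→{f,n}
  live L2: {f,n}→{f}
  live L3: {f}→{f,n}
  live L4: {f,n}→∅

Conflict graph:
  f — {i,n,p}
  i — {f,n}
  n — {f,i}
  p — {f}

N(i) = ["f", "n"]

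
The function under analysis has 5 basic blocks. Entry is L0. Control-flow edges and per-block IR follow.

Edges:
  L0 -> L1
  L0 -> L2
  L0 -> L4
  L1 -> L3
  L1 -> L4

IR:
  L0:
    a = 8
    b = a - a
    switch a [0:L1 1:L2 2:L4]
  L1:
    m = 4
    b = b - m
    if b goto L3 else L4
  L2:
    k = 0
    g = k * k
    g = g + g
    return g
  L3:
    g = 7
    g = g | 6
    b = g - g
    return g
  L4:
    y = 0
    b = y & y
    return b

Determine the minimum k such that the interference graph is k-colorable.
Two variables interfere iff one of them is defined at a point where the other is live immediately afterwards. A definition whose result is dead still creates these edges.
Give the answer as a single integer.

Per-block:
  L0: {a,b} / ∅
  L1: {b,m} / {b}
  L2: {g,k} / ∅
  L3: {b,g} / ∅
  L4: {b,y} / ∅

Live sets:
  live L0: ∅→{b}
  live L1: {b}→∅
  live L2: ∅→∅
  live L3: ∅→∅
  live L4: ∅→∅

Interfere edges:
  a↔{b}
  b↔{a,g,m}
  g↔{b}
  k↔∅
  m↔{b}
  y↔∅

Colouring:
  lower bound: {a,b} mutually conflict ⇒ χ ≥ 2
  assign a→R1 b→R0 g→R1 k→R0 m→R1 y→R0 — no edge inside a register ⇒ χ ≤ 2
  χ = 2

Answer: 2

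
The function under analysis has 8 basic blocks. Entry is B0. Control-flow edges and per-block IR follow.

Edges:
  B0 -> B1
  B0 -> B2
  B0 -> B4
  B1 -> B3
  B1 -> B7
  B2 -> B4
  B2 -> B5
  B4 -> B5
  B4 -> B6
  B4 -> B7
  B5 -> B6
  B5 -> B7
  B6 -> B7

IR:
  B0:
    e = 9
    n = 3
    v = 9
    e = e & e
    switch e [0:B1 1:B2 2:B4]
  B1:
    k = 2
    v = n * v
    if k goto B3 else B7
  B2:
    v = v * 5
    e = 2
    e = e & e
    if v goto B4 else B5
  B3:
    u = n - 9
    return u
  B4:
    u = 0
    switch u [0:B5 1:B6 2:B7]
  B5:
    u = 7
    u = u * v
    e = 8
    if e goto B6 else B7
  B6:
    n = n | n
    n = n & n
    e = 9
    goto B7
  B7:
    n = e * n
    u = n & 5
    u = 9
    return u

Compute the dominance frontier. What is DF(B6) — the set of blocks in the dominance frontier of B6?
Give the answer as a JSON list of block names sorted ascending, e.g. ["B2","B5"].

Answer: ["B7"]

Analysis:
idom tree: B1←B0 B2←B0 B3←B1 B4←B0 B5←B0 B6←B0 B7←B0
Dom at joins:
  B4: preds {B0,B2}: {B0} ∩ {B0,B2} = {B0}; idom=B0
  B5: preds {B2,B4}: {B0,B2} ∩ {B0,B4} = {B0}; idom=B0
  B6: preds {B4,B5}: {B0,B4} ∩ {B0,B5} = {B0}; idom=B0
  B7: preds {B1,B4,B5,B6}: {B0,B1} ∩ {B0,B4} ∩ {B0,B5} ∩ {B0,B6} = {B0}; idom=B0

DF walk-up:
  join B4 pred B0: · stop@B0
  join B4 pred B2: B2 stop@B0
  join B5 pred B2: B2 stop@B0
  join B5 pred B4: B4 stop@B0
  join B6 pred B4: B4 stop@B0
  join B6 pred B5: B5 stop@B0
  join B7 pred B1: B1 stop@B0
  join B7 pred B4: B4 stop@B0
  join B7 pred B5: B5 stop@B0
  join B7 pred B6: B6 stop@B0
  DF(B0)=∅
  DF(B1)={B7}
  DF(B2)={B4,B5}
  DF(B3)=∅
  DF(B4)={B5,B6,B7}
  DF(B5)={B6,B7}
  DF(B6)={B7}
  DF(B7)=∅

DF(B6) = ["B7"]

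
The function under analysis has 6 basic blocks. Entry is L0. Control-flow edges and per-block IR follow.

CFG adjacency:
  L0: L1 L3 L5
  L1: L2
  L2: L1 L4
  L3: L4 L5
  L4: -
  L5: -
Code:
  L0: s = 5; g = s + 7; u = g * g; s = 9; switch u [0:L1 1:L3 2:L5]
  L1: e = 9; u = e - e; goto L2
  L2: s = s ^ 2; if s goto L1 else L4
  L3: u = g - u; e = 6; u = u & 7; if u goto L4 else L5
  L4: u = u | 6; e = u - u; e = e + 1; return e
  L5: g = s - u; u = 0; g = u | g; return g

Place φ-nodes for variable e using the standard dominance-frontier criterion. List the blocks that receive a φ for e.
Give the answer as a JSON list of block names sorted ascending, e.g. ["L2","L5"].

Answer: ["L1", "L4", "L5"]

Derivation:
idom tree: L1←L0 L2←L1 L3←L0 L4←L0 L5←L0
Dom∩ at merges:
  L1: preds {L0,L2}: {L0} ∩ {L0,L1,L2} = {L0}; idom=L0
  L4: preds {L2,L3}: {L0,L1,L2} ∩ {L0,L3} = {L0}; idom=L0
  L5: preds {L0,L3}: {L0} ∩ {L0,L3} = {L0}; idom=L0

Frontier:
  join L1 pred L0: · stop@L0
  join L1 pred L2: L2→L1 stop@L0
  join L4 pred L2: L2→L1 stop@L0
  join L4 pred L3: L3 stop@L0
  join L5 pred L0: · stop@L0
  join L5 pred L3: L3 stop@L0
  DF(L0)=∅
  DF(L1)={L1,L4}
  DF(L2)={L1,L4}
  DF(L3)={L4,L5}
  DF(L4)=∅
  DF(L5)=∅

φ for e: defs {L1,L3,L4}
  DF⁺ = {L1,L4,L5}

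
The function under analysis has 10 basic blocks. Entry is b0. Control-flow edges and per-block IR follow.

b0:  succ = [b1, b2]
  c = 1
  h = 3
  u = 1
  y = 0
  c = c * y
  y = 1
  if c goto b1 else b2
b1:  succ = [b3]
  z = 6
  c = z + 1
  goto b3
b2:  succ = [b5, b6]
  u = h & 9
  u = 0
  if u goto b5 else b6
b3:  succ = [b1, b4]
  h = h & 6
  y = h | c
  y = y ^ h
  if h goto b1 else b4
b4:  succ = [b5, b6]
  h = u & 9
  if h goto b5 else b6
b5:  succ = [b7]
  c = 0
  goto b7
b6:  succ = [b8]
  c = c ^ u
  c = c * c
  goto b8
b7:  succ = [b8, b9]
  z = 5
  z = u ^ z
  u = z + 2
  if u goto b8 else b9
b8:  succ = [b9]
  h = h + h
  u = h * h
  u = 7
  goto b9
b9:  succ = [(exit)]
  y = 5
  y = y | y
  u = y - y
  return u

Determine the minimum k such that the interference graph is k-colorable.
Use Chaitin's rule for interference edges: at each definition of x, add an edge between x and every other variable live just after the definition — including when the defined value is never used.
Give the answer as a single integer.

Block summaries:
  b0 def {c,h,u,y} use ∅
  b1 def {c,z} use ∅
  b2 def {u} use {h}
  b3 def {h,y} use {c,h}
  b4 def {h} use {u}
  b5 def {c} use ∅
  b6 def {c} use {c,u}
  b7 def {u,z} use {u}
  b8 def {h,u} use {h}
  b9 def {u,y} use ∅

Backward fixpoint:
  live b0: ∅→{c,h,u}
  live b1: {h,u}→{c,h,u}
  live b2: {c,h}→{c,h,u}
  live b3: {c,h,u}→{c,h,u}
  live b4: {c,u}→{c,h,u}
  live b5: {h,u}→{h,u}
  live b6: {c,h,u}→{h}
  live b7: {h,u}→{h}
  live b8: {h}→∅
  live b9: ∅→∅

Conflict graph:
  c — {h,u,y}
  h — {c,u,y,z}
  u — {c,h,y,z}
  y — {c,h,u}
  z — {h,u}

Colouring:
  {c,h,u,y} pairwise interfere (4-clique) ⇒ χ ≥ 4
  4-colouring: c0={h}  c1={u}  c2={c,z}  c3={y}
  χ = 4

Answer: 4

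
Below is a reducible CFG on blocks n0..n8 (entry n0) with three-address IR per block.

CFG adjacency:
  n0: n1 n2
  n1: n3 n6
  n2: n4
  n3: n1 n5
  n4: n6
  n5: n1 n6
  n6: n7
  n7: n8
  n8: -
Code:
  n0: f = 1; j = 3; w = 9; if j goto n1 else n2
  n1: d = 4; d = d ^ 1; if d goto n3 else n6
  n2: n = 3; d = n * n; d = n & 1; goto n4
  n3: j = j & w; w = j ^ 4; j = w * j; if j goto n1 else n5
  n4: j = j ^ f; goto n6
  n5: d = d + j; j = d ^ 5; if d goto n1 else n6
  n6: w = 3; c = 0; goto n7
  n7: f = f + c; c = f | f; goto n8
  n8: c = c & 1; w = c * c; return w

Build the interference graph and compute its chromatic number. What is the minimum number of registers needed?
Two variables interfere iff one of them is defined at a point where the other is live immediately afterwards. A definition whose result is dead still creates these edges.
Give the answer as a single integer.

Answer: 4

Derivation:
Block summaries:
  n0 def {f,j,w} use ∅
  n1 def {d} use ∅
  n2 def {d,n} use ∅
  n3 def {j,w} use {j,w}
  n4 def {j} use {f,j}
  n5 def {d,j} use {d,j}
  n6 def {c,w} use ∅
  n7 def {c,f} use {c,f}
  n8 def {c,w} use {c}

Liveness:
  live n0: ∅→{f,j,w}
  live n1: {f,j,w}→{d,f,j,w}
  live n2: {f,j}→{f,j}
  live n3: {d,f,j,w}→{d,f,j,w}
  live n4: {f,j}→{f}
  live n5: {d,f,j,w}→{f,j,w}
  live n6: {f}→{c,f}
  live n7: {c,f}→{c}
  live n8: {c}→∅

Conflict graph:
  c↔{f}
  d↔{f,j,n,w}
  f↔{c,d,j,n,w}
  j↔{d,f,n,w}
  n↔{d,f,j}
  w↔{d,f,j}

Colouring:
  lower bound: {d,f,j,n} mutually conflict ⇒ χ ≥ 4
  4-colouring: r0={f}  r1={c,d}  r2={j}  r3={n,w}
  χ = 4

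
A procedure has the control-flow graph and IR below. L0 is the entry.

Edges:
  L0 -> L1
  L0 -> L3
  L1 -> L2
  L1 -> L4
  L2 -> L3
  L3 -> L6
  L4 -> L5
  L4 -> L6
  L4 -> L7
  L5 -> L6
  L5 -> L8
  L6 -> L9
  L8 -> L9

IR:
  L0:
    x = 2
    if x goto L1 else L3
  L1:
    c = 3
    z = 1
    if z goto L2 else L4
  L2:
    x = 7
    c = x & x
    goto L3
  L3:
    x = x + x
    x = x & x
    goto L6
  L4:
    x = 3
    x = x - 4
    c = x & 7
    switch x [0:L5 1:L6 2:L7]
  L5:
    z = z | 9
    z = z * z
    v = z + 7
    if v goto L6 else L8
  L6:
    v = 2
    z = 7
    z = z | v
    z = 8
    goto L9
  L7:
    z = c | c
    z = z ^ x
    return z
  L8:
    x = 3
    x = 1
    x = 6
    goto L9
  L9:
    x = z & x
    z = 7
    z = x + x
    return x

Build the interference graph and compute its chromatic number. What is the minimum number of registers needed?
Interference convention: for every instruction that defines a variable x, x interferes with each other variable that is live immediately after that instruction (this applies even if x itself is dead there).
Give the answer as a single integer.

Per-block:
  L0: {x} / ∅
  L1: {c,z} / ∅
  L2: {c,x} / ∅
  L3: {x} / {x}
  L4: {c,x} / ∅
  L5: {v,z} / {z}
  L6: {v,z} / ∅
  L7: {z} / {c,x}
  L8: {x} / ∅
  L9: {x,z} / {x,z}

Liveness:
  live L0: ∅→{x}
  live L1: ∅→{z}
  live L2: ∅→{x}
  live L3: {x}→{x}
  live L4: {z}→{c,x,z}
  live L5: {x,z}→{x,z}
  live L6: {x}→{x,z}
  live L7: {c,x}→∅
  live L8: {z}→{x,z}
  live L9: {x,z}→∅

Interference:
  c — {x,z}
  v — {x,z}
  x — {c,v,z}
  z — {c,v,x}

Registers:
  lower bound: {c,x,z} mutually conflict ⇒ χ ≥ 3
  assign c→c2 v→c2 x→c0 z→c1 — no edge inside a register ⇒ χ ≤ 3
  χ = 3

Answer: 3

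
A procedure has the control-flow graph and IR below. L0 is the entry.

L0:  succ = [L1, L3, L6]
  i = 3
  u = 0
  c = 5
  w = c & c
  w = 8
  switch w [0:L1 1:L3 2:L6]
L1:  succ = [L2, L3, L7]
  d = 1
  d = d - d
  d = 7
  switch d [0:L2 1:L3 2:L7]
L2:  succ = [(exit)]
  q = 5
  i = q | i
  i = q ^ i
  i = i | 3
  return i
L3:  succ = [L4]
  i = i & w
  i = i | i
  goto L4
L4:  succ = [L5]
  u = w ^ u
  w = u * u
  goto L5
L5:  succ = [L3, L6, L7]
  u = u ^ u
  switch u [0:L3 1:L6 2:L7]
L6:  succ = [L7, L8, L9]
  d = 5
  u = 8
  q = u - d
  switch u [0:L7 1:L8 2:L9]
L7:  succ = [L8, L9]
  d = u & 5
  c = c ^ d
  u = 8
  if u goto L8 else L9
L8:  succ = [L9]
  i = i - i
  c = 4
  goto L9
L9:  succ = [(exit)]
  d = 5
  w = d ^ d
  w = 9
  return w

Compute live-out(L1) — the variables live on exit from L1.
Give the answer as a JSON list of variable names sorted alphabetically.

Per-block:
  L0: {c,i,u,w} / ∅
  L1: {d} / ∅
  L2: {i,q} / {i}
  L3: {i} / {i,w}
  L4: {u,w} / {u,w}
  L5: {u} / {u}
  L6: {d,q,u} / ∅
  L7: {c,d,u} / {c,u}
  L8: {c,i} / {i}
  L9: {d,w} / ∅

Liveness:
  L0 li=∅ lo={c,i,u,w}
  L1 li={c,i,u,w} lo={c,i,u,w}
  L2 li={i} lo=∅
  L3 li={c,i,u,w} lo={c,i,u,w}
  L4 li={c,i,u,w} lo={c,i,u,w}
  L5 li={c,i,u,w} lo={c,i,u,w}
  L6 li={c,i} lo={c,i,u}
  L7 li={c,i,u} lo={i}
  L8 li={i} lo=∅
  L9 li=∅ lo=∅

live-out(L1) = ["c", "i", "u", "w"]

Answer: ["c", "i", "u", "w"]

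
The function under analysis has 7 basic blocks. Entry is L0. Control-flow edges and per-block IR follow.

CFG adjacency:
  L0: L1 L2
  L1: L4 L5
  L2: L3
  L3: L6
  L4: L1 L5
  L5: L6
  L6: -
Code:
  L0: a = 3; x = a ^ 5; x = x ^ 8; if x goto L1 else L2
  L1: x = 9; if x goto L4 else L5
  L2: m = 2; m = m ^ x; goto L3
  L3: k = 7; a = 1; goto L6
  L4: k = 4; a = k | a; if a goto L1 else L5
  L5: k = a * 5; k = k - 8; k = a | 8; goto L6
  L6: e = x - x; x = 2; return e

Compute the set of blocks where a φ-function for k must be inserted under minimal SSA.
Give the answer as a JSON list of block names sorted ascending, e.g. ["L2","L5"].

Answer: ["L1", "L5", "L6"]

Working:
idom tree: L1←L0 L2←L0 L3←L2 L4←L1 L5←L1 L6←L0
Dom at joins:
  L1: preds {L0,L4}: {L0} ∩ {L0,L1,L4} = {L0}; idom=L0
  L5: preds {L1,L4}: {L0,L1} ∩ {L0,L1,L4} = {L0,L1}; idom=L1
  L6: preds {L3,L5}: {L0,L2,L3} ∩ {L0,L1,L5} = {L0}; idom=L0

Frontier:
  L1←L0: walk · to L0
  L1←L4: walk L4→L1 to L0
  L5←L1: walk · to L1
  L5←L4: walk L4 to L1
  L6←L3: walk L3→L2 to L0
  L6←L5: walk L5→L1 to L0
  DF(L0)=∅
  DF(L1)={L1,L6}
  DF(L2)={L6}
  DF(L3)={L6}
  DF(L4)={L1,L5}
  DF(L5)={L6}
  DF(L6)=∅

φ for k: defs {L3,L4,L5}
  DF⁺ = {L1,L5,L6}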